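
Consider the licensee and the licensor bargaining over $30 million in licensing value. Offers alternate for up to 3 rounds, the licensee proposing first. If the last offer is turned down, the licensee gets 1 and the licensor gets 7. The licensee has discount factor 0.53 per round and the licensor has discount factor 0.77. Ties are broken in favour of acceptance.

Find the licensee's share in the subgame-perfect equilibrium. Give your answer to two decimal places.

16.29

By backward induction:
Round 3 (the licensee proposes): the licensor gets 7 if talks fail, so the licensee offers 7 and keeps 23.
Round 2 (the licensor proposes): the licensee can get 23 next round, worth 0.53 × 23 = 12.19 now. The licensor offers 12.19 and keeps 30 − 12.19 = 17.81.
Round 1 (the licensee proposes): the licensor can get 17.81 next round, worth 0.77 × 17.81 = 13.7137 now. The licensee offers 13.7137 and keeps 30 − 13.7137 = 16.2863.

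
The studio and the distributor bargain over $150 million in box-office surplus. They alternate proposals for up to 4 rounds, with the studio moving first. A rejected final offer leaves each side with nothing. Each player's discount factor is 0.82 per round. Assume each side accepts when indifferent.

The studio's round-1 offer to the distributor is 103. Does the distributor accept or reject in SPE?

Round 4 (the distributor proposes): the studio will accept anything ≥ 0, so the distributor offers 0 and keeps 150.
Round 3 (the studio proposes): the distributor can get 150 next round, worth 0.82 × 150 = 123 now; the studio offers that and keeps 27.
Round 2 (the distributor proposes): the studio can get 27 next round, worth 0.82 × 27 = 22.14 now, so the distributor offers 22.14, keeping 127.86.
So by rejecting in round 1, the distributor gets 127.86 next round, worth 0.82 × 127.86 = 104.8452 now.
Offer 103 < 104.8452, so the distributor rejects.

Reject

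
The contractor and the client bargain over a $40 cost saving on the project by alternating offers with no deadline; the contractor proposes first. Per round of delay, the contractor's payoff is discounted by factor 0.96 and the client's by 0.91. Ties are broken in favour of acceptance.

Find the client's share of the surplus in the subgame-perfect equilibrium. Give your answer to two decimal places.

11.52

Let x be the contractor's share when the contractor proposes and y be the client's share when the client proposes.
The client accepts iff offered ≥ 0.91·y, so x = 40 − 0.91y. Symmetrically y = 40 − 0.96x.
Substituting: x = 40 − 0.91(40 − 0.96x), giving x(1 − 0.96·0.91) = 40(1 − 0.91).
So x = 40 × 0.09 / 0.1264 ≈ 28.4810, and the client receives 40 − x ≈ 11.5190.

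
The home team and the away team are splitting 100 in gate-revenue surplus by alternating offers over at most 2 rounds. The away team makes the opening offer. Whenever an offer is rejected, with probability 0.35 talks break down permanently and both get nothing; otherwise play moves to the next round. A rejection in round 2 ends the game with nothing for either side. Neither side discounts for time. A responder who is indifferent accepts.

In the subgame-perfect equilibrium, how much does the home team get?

Round 2 (the home team proposes): the away team will accept anything ≥ 0, so the home team offers 0 and keeps 100.
Round 1 (the away team proposes): rejecting gives the home team an expected 0.65 × 100 = 65, so the away team offers 65, keeping 35.

65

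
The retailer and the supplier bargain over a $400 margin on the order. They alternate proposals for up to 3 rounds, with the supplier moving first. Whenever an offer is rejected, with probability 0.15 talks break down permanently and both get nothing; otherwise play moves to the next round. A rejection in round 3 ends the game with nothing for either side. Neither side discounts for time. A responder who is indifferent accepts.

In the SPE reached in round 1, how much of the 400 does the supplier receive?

349

Round 3 (the supplier proposes): the retailer will accept anything ≥ 0, so the supplier offers 0 and keeps 400.
Round 2 (the retailer proposes): rejecting gives the supplier an expected 0.85 × 400 = 340, so the retailer offers 340, keeping 60.
Round 1 (the supplier proposes): rejecting gives the retailer an expected 0.85 × 60 = 51; the supplier offers that and keeps 349.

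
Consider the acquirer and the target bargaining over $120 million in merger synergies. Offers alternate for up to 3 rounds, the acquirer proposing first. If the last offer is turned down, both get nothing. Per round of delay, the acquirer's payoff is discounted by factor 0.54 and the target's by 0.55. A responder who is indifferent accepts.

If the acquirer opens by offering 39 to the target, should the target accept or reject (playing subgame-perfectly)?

Accept

Work out the target's continuation value if the offer is rejected.
Round 3 (the acquirer proposes): rejection yields 0 for the target; the acquirer offers 0 and keeps 120.
Round 2 (the target proposes): the acquirer can get 120 next round, worth 0.54 × 120 = 64.8 now. The target offers 64.8 and keeps 120 − 64.8 = 55.2.
So by rejecting in round 1, the target gets 55.2 next round, worth 0.55 × 55.2 = 30.36 now.
Offer 39 ≥ 30.36, so the target accepts.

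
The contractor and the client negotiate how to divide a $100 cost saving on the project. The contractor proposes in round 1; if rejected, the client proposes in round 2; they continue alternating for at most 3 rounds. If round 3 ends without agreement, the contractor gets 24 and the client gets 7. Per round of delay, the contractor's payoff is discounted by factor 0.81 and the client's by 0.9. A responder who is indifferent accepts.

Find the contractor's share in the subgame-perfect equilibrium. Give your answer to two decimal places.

Round 3 (the contractor proposes): the client gets 7 if talks fail, so the contractor offers 7 and keeps 93.
Round 2 (the client proposes): the contractor can get 93 next round, worth 0.81 × 93 = 75.33 now, so the client offers 75.33, keeping 24.67.
Round 1 (the contractor proposes): the client can get 24.67 next round, worth 0.9 × 24.67 = 22.203 now. The contractor offers 22.203 and keeps 100 − 22.203 = 77.797.

77.80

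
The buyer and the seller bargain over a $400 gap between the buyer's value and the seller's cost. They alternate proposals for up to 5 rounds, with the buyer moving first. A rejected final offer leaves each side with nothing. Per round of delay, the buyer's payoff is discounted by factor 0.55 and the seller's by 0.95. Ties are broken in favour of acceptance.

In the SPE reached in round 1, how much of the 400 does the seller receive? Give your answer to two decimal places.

260.35

Round 5 (the buyer proposes): the seller will accept anything ≥ 0, so the buyer offers 0 and keeps 400.
Round 4 (the seller proposes): the buyer can get 400 next round, worth 0.55 × 400 = 220 now, so the seller offers 220, keeping 180.
Round 3 (the buyer proposes): the seller can get 180 next round, worth 0.95 × 180 = 171 now. The buyer offers 171 and keeps 400 − 171 = 229.
Round 2 (the seller proposes): the buyer can get 229 next round, worth 0.55 × 229 = 125.95 now. The seller offers 125.95 and keeps 400 − 125.95 = 274.05.
Round 1 (the buyer proposes): the seller can get 274.05 next round, worth 0.95 × 274.05 = 260.3475 now. The buyer offers 260.3475 and keeps 400 − 260.3475 = 139.6525.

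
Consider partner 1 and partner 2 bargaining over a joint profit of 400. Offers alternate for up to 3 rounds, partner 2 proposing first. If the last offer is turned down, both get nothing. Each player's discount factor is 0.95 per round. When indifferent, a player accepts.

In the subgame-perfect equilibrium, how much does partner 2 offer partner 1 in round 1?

Round 3 (partner 2 proposes): rejection yields 0 for partner 1; partner 2 offers 0 and keeps 400.
Round 2 (partner 1 proposes): partner 2 can get 400 next round, worth 0.95 × 400 = 380 now, so partner 1 offers 380, keeping 20.
Round 1 (partner 2 proposes): partner 1 can get 20 next round, worth 0.95 × 20 = 19 now, so partner 2 offers 19, keeping 381.

19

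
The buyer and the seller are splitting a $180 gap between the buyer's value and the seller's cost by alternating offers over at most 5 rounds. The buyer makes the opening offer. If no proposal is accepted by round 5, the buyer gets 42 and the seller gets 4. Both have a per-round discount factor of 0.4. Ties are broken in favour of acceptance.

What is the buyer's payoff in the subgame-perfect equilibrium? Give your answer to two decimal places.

Solve by backward induction from round 5.
Round 5 (the buyer proposes): the seller gets 4 if talks fail, so the buyer offers 4 and keeps 176.
Round 4 (the seller proposes): the buyer can get 176 next round, worth 0.4 × 176 = 70.4 now; the seller offers that and keeps 109.6.
Round 3 (the buyer proposes): the seller can get 109.6 next round, worth 0.4 × 109.6 = 43.84 now. The buyer offers 43.84 and keeps 180 − 43.84 = 136.16.
Round 2 (the seller proposes): the buyer can get 136.16 next round, worth 0.4 × 136.16 = 54.464 now. The seller offers 54.464 and keeps 180 − 54.464 = 125.536.
Round 1 (the buyer proposes): the seller can get 125.536 next round, worth 0.4 × 125.536 = 50.2144 now; the buyer offers that and keeps 129.7856.

129.79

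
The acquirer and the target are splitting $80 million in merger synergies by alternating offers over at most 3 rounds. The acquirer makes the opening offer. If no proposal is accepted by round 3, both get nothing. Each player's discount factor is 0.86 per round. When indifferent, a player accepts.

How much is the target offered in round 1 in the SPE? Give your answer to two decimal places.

9.63

Round 3 (the acquirer proposes): the target will accept anything ≥ 0, so the acquirer offers 0 and keeps 80.
Round 2 (the target proposes): the acquirer can get 80 next round, worth 0.86 × 80 = 68.8 now, so the target offers 68.8, keeping 11.2.
Round 1 (the acquirer proposes): the target can get 11.2 next round, worth 0.86 × 11.2 = 9.632 now; the acquirer offers that and keeps 70.368.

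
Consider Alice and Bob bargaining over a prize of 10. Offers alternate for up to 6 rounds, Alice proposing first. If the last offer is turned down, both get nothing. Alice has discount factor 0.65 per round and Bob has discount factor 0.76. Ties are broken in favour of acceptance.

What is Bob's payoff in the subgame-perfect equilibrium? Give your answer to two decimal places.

5.83

Round 6 (Bob proposes): Alice will accept anything ≥ 0, so Bob offers 0 and keeps 10.
Round 5 (Alice proposes): Bob can get 10 next round, worth 0.76 × 10 = 7.6 now, so Alice offers 7.6, keeping 2.4.
Round 4 (Bob proposes): Alice can get 2.4 next round, worth 0.65 × 2.4 = 1.56 now. Bob offers 1.56 and keeps 10 − 1.56 = 8.44.
Round 3 (Alice proposes): Bob can get 8.44 next round, worth 0.76 × 8.44 = 6.4144 now. Alice offers 6.4144 and keeps 10 − 6.4144 = 3.5856.
Round 2 (Bob proposes): Alice can get 3.5856 next round, worth 0.65 × 3.5856 = 2.33064 now. Bob offers 2.33064 and keeps 10 − 2.33064 = 7.66936.
Round 1 (Alice proposes): Bob can get 7.66936 next round, worth 0.76 × 7.66936 = 5.8287136 now. Alice offers 5.8287136 and keeps 10 − 5.8287136 = 4.1712864.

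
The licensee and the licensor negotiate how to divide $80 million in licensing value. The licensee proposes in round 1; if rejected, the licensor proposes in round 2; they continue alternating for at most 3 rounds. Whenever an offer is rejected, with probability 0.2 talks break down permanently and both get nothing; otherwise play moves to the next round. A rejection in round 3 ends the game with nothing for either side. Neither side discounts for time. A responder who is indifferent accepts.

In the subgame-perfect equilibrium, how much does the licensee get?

By backward induction:
Round 3 (the licensee proposes): rejection yields 0 for the licensor; the licensee offers 0 and keeps 80.
Round 2 (the licensor proposes): rejecting gives the licensee an expected 0.8 × 80 = 64. The licensor offers 64 and keeps 80 − 64 = 16.
Round 1 (the licensee proposes): rejecting gives the licensor an expected 0.8 × 16 = 12.8; the licensee offers that and keeps 67.2.

67.2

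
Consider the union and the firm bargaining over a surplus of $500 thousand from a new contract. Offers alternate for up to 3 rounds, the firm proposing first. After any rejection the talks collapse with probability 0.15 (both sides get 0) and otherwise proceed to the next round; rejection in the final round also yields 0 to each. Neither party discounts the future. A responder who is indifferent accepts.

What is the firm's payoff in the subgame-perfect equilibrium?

436.25

By backward induction:
Round 3 (the firm proposes): the union will accept anything ≥ 0, so the firm offers 0 and keeps 500.
Round 2 (the union proposes): rejecting gives the firm an expected 0.85 × 500 = 425. The union offers 425 and keeps 500 − 425 = 75.
Round 1 (the firm proposes): rejecting gives the union an expected 0.85 × 75 = 63.75. The firm offers 63.75 and keeps 500 − 63.75 = 436.25.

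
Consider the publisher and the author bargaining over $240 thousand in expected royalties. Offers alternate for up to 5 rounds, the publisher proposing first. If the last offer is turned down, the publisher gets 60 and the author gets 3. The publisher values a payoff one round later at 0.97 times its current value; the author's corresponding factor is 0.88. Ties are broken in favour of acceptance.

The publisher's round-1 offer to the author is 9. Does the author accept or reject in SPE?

Round 5 (the publisher proposes): the author gets 3 if talks fail, so the publisher offers 3 and keeps 237.
Round 4 (the author proposes): the publisher can get 237 next round, worth 0.97 × 237 = 229.89 now. The author offers 229.89 and keeps 240 − 229.89 = 10.11.
Round 3 (the publisher proposes): the author can get 10.11 next round, worth 0.88 × 10.11 = 8.8968 now. The publisher offers 8.8968 and keeps 240 − 8.8968 = 231.1032.
Round 2 (the author proposes): the publisher can get 231.1032 next round, worth 0.97 × 231.1032 = 224.170104 now, so the author offers 224.170104, keeping 15.829896.
So by rejecting in round 1, the author gets 15.829896 next round, worth 0.88 × 15.829896 = 13.93030848 now.
Offer 9 < 13.93030848, so the author rejects.

Reject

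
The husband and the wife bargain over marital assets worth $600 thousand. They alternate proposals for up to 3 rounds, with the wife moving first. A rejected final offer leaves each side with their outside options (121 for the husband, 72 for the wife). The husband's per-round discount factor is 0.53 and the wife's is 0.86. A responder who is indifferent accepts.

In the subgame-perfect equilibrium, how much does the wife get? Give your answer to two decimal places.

Work backward from the last round.
Round 3 (the wife proposes): the husband gets 121 if talks fail, so the wife offers 121 and keeps 479.
Round 2 (the husband proposes): the wife can get 479 next round, worth 0.86 × 479 = 411.94 now. The husband offers 411.94 and keeps 600 − 411.94 = 188.06.
Round 1 (the wife proposes): the husband can get 188.06 next round, worth 0.53 × 188.06 = 99.6718 now. The wife offers 99.6718 and keeps 600 − 99.6718 = 500.3282.

500.33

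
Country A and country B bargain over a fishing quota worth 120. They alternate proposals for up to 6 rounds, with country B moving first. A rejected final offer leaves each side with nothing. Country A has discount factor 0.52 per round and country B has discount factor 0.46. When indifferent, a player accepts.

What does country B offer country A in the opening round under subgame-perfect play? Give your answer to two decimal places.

45.33

By backward induction:
Round 6 (country A proposes): country B will accept anything ≥ 0, so country A offers 0 and keeps 120.
Round 5 (country B proposes): country A can get 120 next round, worth 0.52 × 120 = 62.4 now, so country B offers 62.4, keeping 57.6.
Round 4 (country A proposes): country B can get 57.6 next round, worth 0.46 × 57.6 = 26.496 now; country A offers that and keeps 93.504.
Round 3 (country B proposes): country A can get 93.504 next round, worth 0.52 × 93.504 = 48.62208 now; country B offers that and keeps 71.37792.
Round 2 (country A proposes): country B can get 71.37792 next round, worth 0.46 × 71.37792 = 32.8338432 now. Country A offers 32.8338432 and keeps 120 − 32.8338432 = 87.1661568.
Round 1 (country B proposes): country A can get 87.1661568 next round, worth 0.52 × 87.1661568 = 45.326401536 now. Country B offers 45.326401536 and keeps 120 − 45.326401536 = 74.673598464.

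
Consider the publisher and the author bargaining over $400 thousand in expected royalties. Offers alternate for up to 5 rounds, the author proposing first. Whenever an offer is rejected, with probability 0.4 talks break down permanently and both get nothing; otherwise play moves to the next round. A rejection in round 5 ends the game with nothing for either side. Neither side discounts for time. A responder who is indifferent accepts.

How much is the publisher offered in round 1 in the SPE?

130.56

Round 5 (the author proposes): the publisher will accept anything ≥ 0, so the author offers 0 and keeps 400.
Round 4 (the publisher proposes): rejecting gives the author an expected 0.6 × 400 = 240; the publisher offers that and keeps 160.
Round 3 (the author proposes): rejecting gives the publisher an expected 0.6 × 160 = 96; the author offers that and keeps 304.
Round 2 (the publisher proposes): rejecting gives the author an expected 0.6 × 304 = 182.4, so the publisher offers 182.4, keeping 217.6.
Round 1 (the author proposes): rejecting gives the publisher an expected 0.6 × 217.6 = 130.56. The author offers 130.56 and keeps 400 − 130.56 = 269.44.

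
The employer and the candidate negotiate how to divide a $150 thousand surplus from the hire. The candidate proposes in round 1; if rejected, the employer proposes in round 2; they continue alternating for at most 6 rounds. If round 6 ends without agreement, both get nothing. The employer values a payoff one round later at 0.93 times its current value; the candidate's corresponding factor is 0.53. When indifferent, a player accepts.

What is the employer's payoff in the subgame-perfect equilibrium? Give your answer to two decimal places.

131.77

Round 6 (the employer proposes): rejection yields 0 for the candidate; the employer offers 0 and keeps 150.
Round 5 (the candidate proposes): the employer can get 150 next round, worth 0.93 × 150 = 139.5 now. The candidate offers 139.5 and keeps 150 − 139.5 = 10.5.
Round 4 (the employer proposes): the candidate can get 10.5 next round, worth 0.53 × 10.5 = 5.565 now. The employer offers 5.565 and keeps 150 − 5.565 = 144.435.
Round 3 (the candidate proposes): the employer can get 144.435 next round, worth 0.93 × 144.435 = 134.32455 now, so the candidate offers 134.32455, keeping 15.67545.
Round 2 (the employer proposes): the candidate can get 15.67545 next round, worth 0.53 × 15.67545 = 8.3079885 now. The employer offers 8.3079885 and keeps 150 − 8.3079885 = 141.6920115.
Round 1 (the candidate proposes): the employer can get 141.6920115 next round, worth 0.93 × 141.6920115 = 131.773570695 now, so the candidate offers 131.773570695, keeping 18.226429305.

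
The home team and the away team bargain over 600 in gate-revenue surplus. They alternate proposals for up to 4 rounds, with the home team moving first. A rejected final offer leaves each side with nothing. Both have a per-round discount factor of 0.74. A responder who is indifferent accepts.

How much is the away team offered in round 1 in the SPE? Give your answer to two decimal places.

358.57

Round 4 (the away team proposes): rejection yields 0 for the home team; the away team offers 0 and keeps 600.
Round 3 (the home team proposes): the away team can get 600 next round, worth 0.74 × 600 = 444 now, so the home team offers 444, keeping 156.
Round 2 (the away team proposes): the home team can get 156 next round, worth 0.74 × 156 = 115.44 now, so the away team offers 115.44, keeping 484.56.
Round 1 (the home team proposes): the away team can get 484.56 next round, worth 0.74 × 484.56 = 358.5744 now, so the home team offers 358.5744, keeping 241.4256.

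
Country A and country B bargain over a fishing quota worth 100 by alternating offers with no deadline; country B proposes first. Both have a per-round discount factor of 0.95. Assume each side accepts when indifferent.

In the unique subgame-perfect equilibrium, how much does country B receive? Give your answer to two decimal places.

When country B proposes, country A accepts any offer worth at least 0.95 times what country A would get by proposing next round; and vice versa.
This gives x = 100 − 0.95y and y = 100 − 0.95x, where x and y are each side's share when it proposes.
Hence (1 − 0.95·0.95)x = 100(1 − 0.95), i.e. 0.0975·x = 5.
x ≈ 51.2821; country A's share is 100 − x ≈ 48.7179.

51.28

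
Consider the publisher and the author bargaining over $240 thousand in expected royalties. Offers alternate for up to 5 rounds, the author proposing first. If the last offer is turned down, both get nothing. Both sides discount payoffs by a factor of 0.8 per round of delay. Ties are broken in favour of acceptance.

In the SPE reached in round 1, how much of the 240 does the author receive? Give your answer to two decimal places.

177.02

Solve by backward induction from round 5.
Round 5 (the author proposes): rejection yields 0 for the publisher; the author offers 0 and keeps 240.
Round 4 (the publisher proposes): the author can get 240 next round, worth 0.8 × 240 = 192 now, so the publisher offers 192, keeping 48.
Round 3 (the author proposes): the publisher can get 48 next round, worth 0.8 × 48 = 38.4 now; the author offers that and keeps 201.6.
Round 2 (the publisher proposes): the author can get 201.6 next round, worth 0.8 × 201.6 = 161.28 now; the publisher offers that and keeps 78.72.
Round 1 (the author proposes): the publisher can get 78.72 next round, worth 0.8 × 78.72 = 62.976 now; the author offers that and keeps 177.024.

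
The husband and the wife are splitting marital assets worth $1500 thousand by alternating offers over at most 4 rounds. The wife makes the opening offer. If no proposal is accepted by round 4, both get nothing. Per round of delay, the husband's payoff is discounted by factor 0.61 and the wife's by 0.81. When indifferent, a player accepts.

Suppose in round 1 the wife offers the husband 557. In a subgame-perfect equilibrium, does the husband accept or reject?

Round 4 (the husband proposes): rejection yields 0 for the wife; the husband offers 0 and keeps 1500.
Round 3 (the wife proposes): the husband can get 1500 next round, worth 0.61 × 1500 = 915 now, so the wife offers 915, keeping 585.
Round 2 (the husband proposes): the wife can get 585 next round, worth 0.81 × 585 = 473.85 now; the husband offers that and keeps 1026.15.
So by rejecting in round 1, the husband gets 1026.15 next round, worth 0.61 × 1026.15 = 625.9515 now.
Offer 557 < 625.9515, so the husband rejects.

Reject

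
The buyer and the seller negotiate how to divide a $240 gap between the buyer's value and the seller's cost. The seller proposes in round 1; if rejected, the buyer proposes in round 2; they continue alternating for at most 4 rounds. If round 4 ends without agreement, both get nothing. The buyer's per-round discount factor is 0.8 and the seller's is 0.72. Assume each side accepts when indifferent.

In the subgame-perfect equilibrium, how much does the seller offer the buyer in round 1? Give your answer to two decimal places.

Work backward from the last round.
Round 4 (the buyer proposes): the seller will accept anything ≥ 0, so the buyer offers 0 and keeps 240.
Round 3 (the seller proposes): the buyer can get 240 next round, worth 0.8 × 240 = 192 now. The seller offers 192 and keeps 240 − 192 = 48.
Round 2 (the buyer proposes): the seller can get 48 next round, worth 0.72 × 48 = 34.56 now; the buyer offers that and keeps 205.44.
Round 1 (the seller proposes): the buyer can get 205.44 next round, worth 0.8 × 205.44 = 164.352 now; the seller offers that and keeps 75.648.

164.35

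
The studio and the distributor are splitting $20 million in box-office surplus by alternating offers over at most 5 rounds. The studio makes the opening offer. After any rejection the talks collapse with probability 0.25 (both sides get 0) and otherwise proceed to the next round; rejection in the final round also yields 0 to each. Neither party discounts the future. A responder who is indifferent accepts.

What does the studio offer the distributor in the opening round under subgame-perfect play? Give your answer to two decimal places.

Round 5 (the studio proposes): the distributor will accept anything ≥ 0, so the studio offers 0 and keeps 20.
Round 4 (the distributor proposes): rejecting gives the studio an expected 0.75 × 20 = 15. The distributor offers 15 and keeps 20 − 15 = 5.
Round 3 (the studio proposes): rejecting gives the distributor an expected 0.75 × 5 = 3.75, so the studio offers 3.75, keeping 16.25.
Round 2 (the distributor proposes): rejecting gives the studio an expected 0.75 × 16.25 = 12.1875, so the distributor offers 12.1875, keeping 7.8125.
Round 1 (the studio proposes): rejecting gives the distributor an expected 0.75 × 7.8125 = 5.859375. The studio offers 5.859375 and keeps 20 − 5.859375 = 14.140625.

5.86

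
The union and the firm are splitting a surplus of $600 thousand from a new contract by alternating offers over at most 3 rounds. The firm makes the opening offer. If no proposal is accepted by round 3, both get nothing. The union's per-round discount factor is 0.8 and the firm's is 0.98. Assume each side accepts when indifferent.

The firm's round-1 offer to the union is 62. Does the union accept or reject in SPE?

Round 3 (the firm proposes): rejection yields 0 for the union; the firm offers 0 and keeps 600.
Round 2 (the union proposes): the firm can get 600 next round, worth 0.98 × 600 = 588 now; the union offers that and keeps 12.
So by rejecting in round 1, the union gets 12 next round, worth 0.8 × 12 = 9.6 now.
Offer 62 ≥ 9.6, so the union accepts.

Accept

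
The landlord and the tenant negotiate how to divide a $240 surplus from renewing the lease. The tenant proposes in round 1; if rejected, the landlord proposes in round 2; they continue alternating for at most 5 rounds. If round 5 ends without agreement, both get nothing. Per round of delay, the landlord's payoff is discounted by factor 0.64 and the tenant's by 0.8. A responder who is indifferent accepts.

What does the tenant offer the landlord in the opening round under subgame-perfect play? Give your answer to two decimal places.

Round 5 (the tenant proposes): rejection yields 0 for the landlord; the tenant offers 0 and keeps 240.
Round 4 (the landlord proposes): the tenant can get 240 next round, worth 0.8 × 240 = 192 now, so the landlord offers 192, keeping 48.
Round 3 (the tenant proposes): the landlord can get 48 next round, worth 0.64 × 48 = 30.72 now. The tenant offers 30.72 and keeps 240 − 30.72 = 209.28.
Round 2 (the landlord proposes): the tenant can get 209.28 next round, worth 0.8 × 209.28 = 167.424 now; the landlord offers that and keeps 72.576.
Round 1 (the tenant proposes): the landlord can get 72.576 next round, worth 0.64 × 72.576 = 46.44864 now; the tenant offers that and keeps 193.55136.

46.45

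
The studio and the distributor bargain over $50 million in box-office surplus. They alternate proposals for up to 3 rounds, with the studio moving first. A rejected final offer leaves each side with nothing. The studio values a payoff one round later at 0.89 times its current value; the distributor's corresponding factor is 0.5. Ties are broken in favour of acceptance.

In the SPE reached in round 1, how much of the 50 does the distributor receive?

Round 3 (the studio proposes): rejection yields 0 for the distributor; the studio offers 0 and keeps 50.
Round 2 (the distributor proposes): the studio can get 50 next round, worth 0.89 × 50 = 44.5 now, so the distributor offers 44.5, keeping 5.5.
Round 1 (the studio proposes): the distributor can get 5.5 next round, worth 0.5 × 5.5 = 2.75 now, so the studio offers 2.75, keeping 47.25.

2.75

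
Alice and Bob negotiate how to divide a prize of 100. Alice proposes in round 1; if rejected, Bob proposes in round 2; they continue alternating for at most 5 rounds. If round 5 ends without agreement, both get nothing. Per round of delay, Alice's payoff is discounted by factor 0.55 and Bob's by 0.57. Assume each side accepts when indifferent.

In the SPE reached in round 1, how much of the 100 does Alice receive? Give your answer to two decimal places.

66.31

Round 5 (Alice proposes): rejection yields 0 for Bob; Alice offers 0 and keeps 100.
Round 4 (Bob proposes): Alice can get 100 next round, worth 0.55 × 100 = 55 now. Bob offers 55 and keeps 100 − 55 = 45.
Round 3 (Alice proposes): Bob can get 45 next round, worth 0.57 × 45 = 25.65 now. Alice offers 25.65 and keeps 100 − 25.65 = 74.35.
Round 2 (Bob proposes): Alice can get 74.35 next round, worth 0.55 × 74.35 = 40.8925 now. Bob offers 40.8925 and keeps 100 − 40.8925 = 59.1075.
Round 1 (Alice proposes): Bob can get 59.1075 next round, worth 0.57 × 59.1075 = 33.691275 now; Alice offers that and keeps 66.308725.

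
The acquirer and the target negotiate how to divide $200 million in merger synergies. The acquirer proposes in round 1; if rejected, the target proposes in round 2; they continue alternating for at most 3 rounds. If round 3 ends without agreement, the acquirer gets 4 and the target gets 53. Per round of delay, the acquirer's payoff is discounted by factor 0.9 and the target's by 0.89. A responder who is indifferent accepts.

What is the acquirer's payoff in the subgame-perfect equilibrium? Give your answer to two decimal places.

139.75

Round 3 (the acquirer proposes): the target gets 53 if talks fail, so the acquirer offers 53 and keeps 147.
Round 2 (the target proposes): the acquirer can get 147 next round, worth 0.9 × 147 = 132.3 now, so the target offers 132.3, keeping 67.7.
Round 1 (the acquirer proposes): the target can get 67.7 next round, worth 0.89 × 67.7 = 60.253 now. The acquirer offers 60.253 and keeps 200 − 60.253 = 139.747.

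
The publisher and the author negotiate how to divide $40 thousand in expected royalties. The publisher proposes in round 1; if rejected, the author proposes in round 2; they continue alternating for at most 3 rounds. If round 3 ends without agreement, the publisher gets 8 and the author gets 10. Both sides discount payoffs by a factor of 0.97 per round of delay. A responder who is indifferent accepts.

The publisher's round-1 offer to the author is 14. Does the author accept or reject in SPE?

Round 3 (the publisher proposes): the author gets 10 if talks fail, so the publisher offers 10 and keeps 30.
Round 2 (the author proposes): the publisher can get 30 next round, worth 0.97 × 30 = 29.1 now, so the author offers 29.1, keeping 10.9.
So by rejecting in round 1, the author gets 10.9 next round, worth 0.97 × 10.9 = 10.573 now.
Offer 14 ≥ 10.573, so the author accepts.

Accept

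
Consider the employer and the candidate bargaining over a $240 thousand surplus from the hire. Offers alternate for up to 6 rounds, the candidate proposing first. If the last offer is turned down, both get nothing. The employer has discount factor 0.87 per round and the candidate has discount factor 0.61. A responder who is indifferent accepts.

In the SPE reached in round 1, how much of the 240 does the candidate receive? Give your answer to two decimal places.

Round 6 (the employer proposes): the candidate will accept anything ≥ 0, so the employer offers 0 and keeps 240.
Round 5 (the candidate proposes): the employer can get 240 next round, worth 0.87 × 240 = 208.8 now, so the candidate offers 208.8, keeping 31.2.
Round 4 (the employer proposes): the candidate can get 31.2 next round, worth 0.61 × 31.2 = 19.032 now. The employer offers 19.032 and keeps 240 − 19.032 = 220.968.
Round 3 (the candidate proposes): the employer can get 220.968 next round, worth 0.87 × 220.968 = 192.24216 now; the candidate offers that and keeps 47.75784.
Round 2 (the employer proposes): the candidate can get 47.75784 next round, worth 0.61 × 47.75784 = 29.1322824 now. The employer offers 29.1322824 and keeps 240 − 29.1322824 = 210.8677176.
Round 1 (the candidate proposes): the employer can get 210.8677176 next round, worth 0.87 × 210.8677176 = 183.454914312 now. The candidate offers 183.454914312 and keeps 240 − 183.454914312 = 56.545085688.

56.55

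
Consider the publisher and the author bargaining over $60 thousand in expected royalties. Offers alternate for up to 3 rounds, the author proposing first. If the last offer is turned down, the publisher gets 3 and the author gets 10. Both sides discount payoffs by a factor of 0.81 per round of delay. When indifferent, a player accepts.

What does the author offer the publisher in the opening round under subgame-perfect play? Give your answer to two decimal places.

Round 3 (the author proposes): the publisher gets 3 if talks fail, so the author offers 3 and keeps 57.
Round 2 (the publisher proposes): the author can get 57 next round, worth 0.81 × 57 = 46.17 now, so the publisher offers 46.17, keeping 13.83.
Round 1 (the author proposes): the publisher can get 13.83 next round, worth 0.81 × 13.83 = 11.2023 now; the author offers that and keeps 48.7977.

11.20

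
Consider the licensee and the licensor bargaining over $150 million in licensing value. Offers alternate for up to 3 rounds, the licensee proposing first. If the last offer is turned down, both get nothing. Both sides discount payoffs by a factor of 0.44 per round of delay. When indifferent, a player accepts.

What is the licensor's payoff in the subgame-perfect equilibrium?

Round 3 (the licensee proposes): the licensor will accept anything ≥ 0, so the licensee offers 0 and keeps 150.
Round 2 (the licensor proposes): the licensee can get 150 next round, worth 0.44 × 150 = 66 now; the licensor offers that and keeps 84.
Round 1 (the licensee proposes): the licensor can get 84 next round, worth 0.44 × 84 = 36.96 now. The licensee offers 36.96 and keeps 150 − 36.96 = 113.04.

36.96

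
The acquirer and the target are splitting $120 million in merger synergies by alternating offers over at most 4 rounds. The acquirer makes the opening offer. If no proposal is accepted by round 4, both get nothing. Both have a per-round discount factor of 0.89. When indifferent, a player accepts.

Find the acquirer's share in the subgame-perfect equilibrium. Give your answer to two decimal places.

Round 4 (the target proposes): the acquirer will accept anything ≥ 0, so the target offers 0 and keeps 120.
Round 3 (the acquirer proposes): the target can get 120 next round, worth 0.89 × 120 = 106.8 now. The acquirer offers 106.8 and keeps 120 − 106.8 = 13.2.
Round 2 (the target proposes): the acquirer can get 13.2 next round, worth 0.89 × 13.2 = 11.748 now, so the target offers 11.748, keeping 108.252.
Round 1 (the acquirer proposes): the target can get 108.252 next round, worth 0.89 × 108.252 = 96.34428 now. The acquirer offers 96.34428 and keeps 120 − 96.34428 = 23.65572.

23.66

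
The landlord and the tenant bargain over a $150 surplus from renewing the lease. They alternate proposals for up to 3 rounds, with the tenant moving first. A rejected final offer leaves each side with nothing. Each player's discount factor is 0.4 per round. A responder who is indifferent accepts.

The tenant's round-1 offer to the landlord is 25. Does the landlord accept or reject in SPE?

Round 3 (the tenant proposes): rejection yields 0 for the landlord; the tenant offers 0 and keeps 150.
Round 2 (the landlord proposes): the tenant can get 150 next round, worth 0.4 × 150 = 60 now. The landlord offers 60 and keeps 150 − 60 = 90.
So by rejecting in round 1, the landlord gets 90 next round, worth 0.4 × 90 = 36 now.
Offer 25 < 36, so the landlord rejects.

Reject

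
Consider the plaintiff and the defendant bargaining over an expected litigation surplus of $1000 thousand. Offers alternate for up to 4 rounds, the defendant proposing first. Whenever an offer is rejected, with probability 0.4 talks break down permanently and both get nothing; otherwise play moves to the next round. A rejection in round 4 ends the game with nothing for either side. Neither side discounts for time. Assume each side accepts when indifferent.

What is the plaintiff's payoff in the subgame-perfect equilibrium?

456

Round 4 (the plaintiff proposes): rejection yields 0 for the defendant; the plaintiff offers 0 and keeps 1000.
Round 3 (the defendant proposes): rejecting gives the plaintiff an expected 0.6 × 1000 = 600. The defendant offers 600 and keeps 1000 − 600 = 400.
Round 2 (the plaintiff proposes): rejecting gives the defendant an expected 0.6 × 400 = 240, so the plaintiff offers 240, keeping 760.
Round 1 (the defendant proposes): rejecting gives the plaintiff an expected 0.6 × 760 = 456, so the defendant offers 456, keeping 544.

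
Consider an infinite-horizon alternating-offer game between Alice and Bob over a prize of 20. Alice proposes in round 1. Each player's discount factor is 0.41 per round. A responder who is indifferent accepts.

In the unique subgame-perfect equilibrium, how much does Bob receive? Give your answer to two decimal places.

5.82

Let x be Alice's share when Alice proposes and y be Bob's share when Bob proposes.
Bob accepts iff offered ≥ 0.41·y, so x = 20 − 0.41y. Symmetrically y = 20 − 0.41x.
Substituting: x = 20 − 0.41(20 − 0.41x), giving x(1 − 0.41·0.41) = 20(1 − 0.41).
So x = 20 × 0.59 / 0.8319 ≈ 14.1844, and Bob receives 20 − x ≈ 5.8156.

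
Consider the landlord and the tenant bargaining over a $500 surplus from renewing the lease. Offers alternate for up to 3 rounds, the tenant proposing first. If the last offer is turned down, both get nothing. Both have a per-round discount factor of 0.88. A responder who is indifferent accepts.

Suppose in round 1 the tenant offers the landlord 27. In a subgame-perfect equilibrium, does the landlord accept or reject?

Reject

Work out the landlord's continuation value if the offer is rejected.
Round 3 (the tenant proposes): the landlord will accept anything ≥ 0, so the tenant offers 0 and keeps 500.
Round 2 (the landlord proposes): the tenant can get 500 next round, worth 0.88 × 500 = 440 now. The landlord offers 440 and keeps 500 − 440 = 60.
So by rejecting in round 1, the landlord gets 60 next round, worth 0.88 × 60 = 52.8 now.
Offer 27 < 52.8, so the landlord rejects.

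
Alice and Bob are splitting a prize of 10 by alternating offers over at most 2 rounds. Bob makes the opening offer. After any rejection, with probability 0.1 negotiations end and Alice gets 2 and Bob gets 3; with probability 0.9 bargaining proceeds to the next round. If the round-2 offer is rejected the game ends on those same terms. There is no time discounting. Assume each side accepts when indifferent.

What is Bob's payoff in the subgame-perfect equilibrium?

By backward induction:
Round 2 (Alice proposes): Bob gets 3 if talks fail, so Alice offers 3 and keeps 7.
Round 1 (Bob proposes): rejecting gives Alice an expected 0.9 × 7 + 0.1 × 2 = 6.5; Bob offers that and keeps 3.5.

3.5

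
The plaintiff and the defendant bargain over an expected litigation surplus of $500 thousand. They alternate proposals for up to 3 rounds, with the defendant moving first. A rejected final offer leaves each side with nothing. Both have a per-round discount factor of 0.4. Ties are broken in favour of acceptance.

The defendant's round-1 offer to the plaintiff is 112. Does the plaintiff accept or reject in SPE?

Reject

Round 3 (the defendant proposes): rejection yields 0 for the plaintiff; the defendant offers 0 and keeps 500.
Round 2 (the plaintiff proposes): the defendant can get 500 next round, worth 0.4 × 500 = 200 now. The plaintiff offers 200 and keeps 500 − 200 = 300.
So by rejecting in round 1, the plaintiff gets 300 next round, worth 0.4 × 300 = 120 now.
Offer 112 < 120, so the plaintiff rejects.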